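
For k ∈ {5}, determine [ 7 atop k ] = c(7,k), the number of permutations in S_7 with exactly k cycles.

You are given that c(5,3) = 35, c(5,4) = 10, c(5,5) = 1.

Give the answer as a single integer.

175

r6: T_6,4=5×10+35=85; T_6,5=5×1+10=15
r7: T_7,5=6×15+85=175
Read c(7,5) = 175.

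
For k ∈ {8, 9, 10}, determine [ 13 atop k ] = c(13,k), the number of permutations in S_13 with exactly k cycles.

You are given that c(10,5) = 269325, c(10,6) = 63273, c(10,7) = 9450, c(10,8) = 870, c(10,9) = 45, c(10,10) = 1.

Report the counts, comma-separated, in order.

row 11: T[11][6]=10·63273+269325=902055  T[11][7]=10·9450+63273=157773  T[11][8]=10·870+9450=18150  T[11][9]=10·45+870=1320  T[11][10]=10·1+45=55
row 12: T[12][7]=11·157773+902055=2637558  T[12][8]=11·18150+157773=357423  T[12][9]=11·1320+18150=32670  T[12][10]=11·55+1320=1925
row 13: T[13][8]=12·357423+2637558=6926634  T[13][9]=12·32670+357423=749463  T[13][10]=12·1925+32670=55770
Read c(13,8) = 6926634, c(13,9) = 749463, c(13,10) = 55770.

6926634, 749463, 55770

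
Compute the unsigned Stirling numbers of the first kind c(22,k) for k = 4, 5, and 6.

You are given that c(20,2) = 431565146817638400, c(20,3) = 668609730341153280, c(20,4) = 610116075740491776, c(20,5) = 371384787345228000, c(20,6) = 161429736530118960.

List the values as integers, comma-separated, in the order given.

r21: T_21,3=20×668609730341153280+431565146817638400=13803759753640704000; T_21,4=20×610116075740491776+668609730341153280=12870931245150988800; T_21,5=20×371384787345228000+610116075740491776=8037811822645051776; T_21,6=20×161429736530118960+371384787345228000=3599979517947607200
r22: T_22,4=21×12870931245150988800+13803759753640704000=284093315901811468800; T_22,5=21×8037811822645051776+12870931245150988800=181664979520697076096; T_22,6=21×3599979517947607200+8037811822645051776=83637381699544802976
Read c(22,4) = 284093315901811468800, c(22,5) = 181664979520697076096, c(22,6) = 83637381699544802976.

284093315901811468800, 181664979520697076096, 83637381699544802976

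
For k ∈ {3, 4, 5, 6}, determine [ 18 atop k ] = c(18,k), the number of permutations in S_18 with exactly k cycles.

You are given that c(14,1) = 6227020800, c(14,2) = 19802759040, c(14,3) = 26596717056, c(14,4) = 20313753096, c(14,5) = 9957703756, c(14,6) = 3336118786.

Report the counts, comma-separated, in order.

1821602444624640, 1583313975727488, 909299905844112, 369012649234384

row 15: T[15][1]=14·6227020800+0=87178291200  T[15][2]=14·19802759040+6227020800=283465647360  T[15][3]=14·26596717056+19802759040=392156797824  T[15][4]=14·20313753096+26596717056=310989260400  T[15][5]=14·9957703756+20313753096=159721605680  T[15][6]=14·3336118786+9957703756=56663366760
row 16: T[16][1]=15·87178291200+0=1307674368000  T[16][2]=15·283465647360+87178291200=4339163001600  T[16][3]=15·392156797824+283465647360=6165817614720  T[16][4]=15·310989260400+392156797824=5056995703824  T[16][5]=15·159721605680+310989260400=2706813345600  T[16][6]=15·56663366760+159721605680=1009672107080
row 17: T[17][2]=16·4339163001600+1307674368000=70734282393600  T[17][3]=16·6165817614720+4339163001600=102992244837120  T[17][4]=16·5056995703824+6165817614720=87077748875904  T[17][5]=16·2706813345600+5056995703824=48366009233424  T[17][6]=16·1009672107080+2706813345600=18861567058880
row 18: T[18][3]=17·102992244837120+70734282393600=1821602444624640  T[18][4]=17·87077748875904+102992244837120=1583313975727488  T[18][5]=17·48366009233424+87077748875904=909299905844112  T[18][6]=17·18861567058880+48366009233424=369012649234384
Read c(18,3) = 1821602444624640, c(18,4) = 1583313975727488, c(18,5) = 909299905844112, c(18,6) = 369012649234384.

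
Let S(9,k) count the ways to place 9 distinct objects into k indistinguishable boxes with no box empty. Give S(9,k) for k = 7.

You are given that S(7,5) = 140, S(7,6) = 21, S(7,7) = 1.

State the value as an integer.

462

i=8: T(8,6)=140+6·21=266 | T(8,7)=21+7·1=28
i=9: T(9,7)=266+7·28=462
Read S(9,7) = 462.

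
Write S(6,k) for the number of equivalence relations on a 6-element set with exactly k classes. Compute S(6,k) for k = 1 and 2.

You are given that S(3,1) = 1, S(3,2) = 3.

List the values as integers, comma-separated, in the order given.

1, 31

[4] T[4,1]:1*1+0=1 · T[4,2]:2*3+1=7
[5] T[5,1]:1*1+0=1 · T[5,2]:2*7+1=15
[6] T[6,1]:1*1+0=1 · T[6,2]:2*15+1=31
Read S(6,1) = 1, S(6,2) = 31.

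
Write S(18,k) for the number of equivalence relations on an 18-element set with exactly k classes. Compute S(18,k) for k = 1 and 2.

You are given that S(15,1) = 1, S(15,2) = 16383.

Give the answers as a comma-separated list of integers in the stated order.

1, 131071

r16: T_16,1=1×1+0=1; T_16,2=2×16383+1=32767
r17: T_17,1=1×1+0=1; T_17,2=2×32767+1=65535
r18: T_18,1=1×1+0=1; T_18,2=2×65535+1=131071
Read S(18,1) = 1, S(18,2) = 131071.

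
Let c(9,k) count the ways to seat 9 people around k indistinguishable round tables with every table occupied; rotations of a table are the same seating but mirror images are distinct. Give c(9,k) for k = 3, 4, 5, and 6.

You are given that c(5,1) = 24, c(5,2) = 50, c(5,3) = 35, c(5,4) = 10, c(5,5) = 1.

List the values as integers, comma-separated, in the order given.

[6] T[6,1]:5*24+0=120 · T[6,2]:5*50+24=274 · T[6,3]:5*35+50=225 · T[6,4]:5*10+35=85 · T[6,5]:5*1+10=15 · T[6,6]:5*0+1=1
[7] T[7,1]:6*120+0=720 · T[7,2]:6*274+120=1764 · T[7,3]:6*225+274=1624 · T[7,4]:6*85+225=735 · T[7,5]:6*15+85=175 · T[7,6]:6*1+15=21
[8] T[8,2]:7*1764+720=13068 · T[8,3]:7*1624+1764=13132 · T[8,4]:7*735+1624=6769 · T[8,5]:7*175+735=1960 · T[8,6]:7*21+175=322
[9] T[9,3]:8*13132+13068=118124 · T[9,4]:8*6769+13132=67284 · T[9,5]:8*1960+6769=22449 · T[9,6]:8*322+1960=4536
Read c(9,3) = 118124, c(9,4) = 67284, c(9,5) = 22449, c(9,6) = 4536.

118124, 67284, 22449, 4536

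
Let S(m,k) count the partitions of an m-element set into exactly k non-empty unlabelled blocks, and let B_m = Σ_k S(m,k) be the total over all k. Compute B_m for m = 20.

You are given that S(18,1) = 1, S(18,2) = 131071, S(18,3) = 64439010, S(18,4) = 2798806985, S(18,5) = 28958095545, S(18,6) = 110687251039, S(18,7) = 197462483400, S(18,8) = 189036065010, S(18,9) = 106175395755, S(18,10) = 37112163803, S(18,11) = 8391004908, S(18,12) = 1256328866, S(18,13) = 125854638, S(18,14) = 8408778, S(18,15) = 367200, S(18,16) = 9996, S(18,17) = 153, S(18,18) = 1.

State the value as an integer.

r19: T_19,1=1×1+0=1; T_19,2=2×131071+1=262143; T_19,3=3×64439010+131071=193448101; T_19,4=4×2798806985+64439010=11259666950; T_19,5=5×28958095545+2798806985=147589284710; T_19,6=6×110687251039+28958095545=693081601779; T_19,7=7×197462483400+110687251039=1492924634839; T_19,8=8×189036065010+197462483400=1709751003480; T_19,9=9×106175395755+189036065010=1144614626805; T_19,10=10×37112163803+106175395755=477297033785; T_19,11=11×8391004908+37112163803=129413217791; T_19,12=12×1256328866+8391004908=23466951300; T_19,13=13×125854638+1256328866=2892439160; T_19,14=14×8408778+125854638=243577530; T_19,15=15×367200+8408778=13916778; T_19,16=16×9996+367200=527136; T_19,17=17×153+9996=12597; T_19,18=18×1+153=171; T_19,19=19×0+1=1
r20: T_20,1=1×1+0=1; T_20,2=2×262143+1=524287; T_20,3=3×193448101+262143=580606446; T_20,4=4×11259666950+193448101=45232115901; T_20,5=5×147589284710+11259666950=749206090500; T_20,6=6×693081601779+147589284710=4306078895384; T_20,7=7×1492924634839+693081601779=11143554045652; T_20,8=8×1709751003480+1492924634839=15170932662679; T_20,9=9×1144614626805+1709751003480=12011282644725; T_20,10=10×477297033785+1144614626805=5917584964655; T_20,11=11×129413217791+477297033785=1900842429486; T_20,12=12×23466951300+129413217791=411016633391; T_20,13=13×2892439160+23466951300=61068660380; T_20,14=14×243577530+2892439160=6302524580; T_20,15=15×13916778+243577530=452329200; T_20,16=16×527136+13916778=22350954; T_20,17=17×12597+527136=741285; T_20,18=18×171+12597=15675; T_20,19=19×1+171=190; T_20,20=20×0+1=1
B_20 = ΣS(20,k) = 1+524287+580606446+45232115901+749206090500+4306078895384+11143554045652+15170932662679+12011282644725+5917584964655+1900842429486+411016633391+61068660380+6302524580+452329200+22350954+741285+15675+190+1 = 51724158235372

51724158235372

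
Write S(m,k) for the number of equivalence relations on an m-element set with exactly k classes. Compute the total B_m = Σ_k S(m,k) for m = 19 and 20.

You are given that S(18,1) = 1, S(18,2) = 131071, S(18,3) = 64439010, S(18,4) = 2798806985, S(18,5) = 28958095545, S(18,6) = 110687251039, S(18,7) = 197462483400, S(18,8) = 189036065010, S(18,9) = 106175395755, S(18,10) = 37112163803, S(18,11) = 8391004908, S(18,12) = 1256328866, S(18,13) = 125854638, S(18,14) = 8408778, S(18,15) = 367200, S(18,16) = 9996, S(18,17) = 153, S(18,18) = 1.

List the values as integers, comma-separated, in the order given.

[19] T[19,1]:1*1+0=1 · T[19,2]:2*131071+1=262143 · T[19,3]:3*64439010+131071=193448101 · T[19,4]:4*2798806985+64439010=11259666950 · T[19,5]:5*28958095545+2798806985=147589284710 · T[19,6]:6*110687251039+28958095545=693081601779 · T[19,7]:7*197462483400+110687251039=1492924634839 · T[19,8]:8*189036065010+197462483400=1709751003480 · T[19,9]:9*106175395755+189036065010=1144614626805 · T[19,10]:10*37112163803+106175395755=477297033785 · T[19,11]:11*8391004908+37112163803=129413217791 · T[19,12]:12*1256328866+8391004908=23466951300 · T[19,13]:13*125854638+1256328866=2892439160 · T[19,14]:14*8408778+125854638=243577530 · T[19,15]:15*367200+8408778=13916778 · T[19,16]:16*9996+367200=527136 · T[19,17]:17*153+9996=12597 · T[19,18]:18*1+153=171 · T[19,19]:19*0+1=1
[20] T[20,1]:1*1+0=1 · T[20,2]:2*262143+1=524287 · T[20,3]:3*193448101+262143=580606446 · T[20,4]:4*11259666950+193448101=45232115901 · T[20,5]:5*147589284710+11259666950=749206090500 · T[20,6]:6*693081601779+147589284710=4306078895384 · T[20,7]:7*1492924634839+693081601779=11143554045652 · T[20,8]:8*1709751003480+1492924634839=15170932662679 · T[20,9]:9*1144614626805+1709751003480=12011282644725 · T[20,10]:10*477297033785+1144614626805=5917584964655 · T[20,11]:11*129413217791+477297033785=1900842429486 · T[20,12]:12*23466951300+129413217791=411016633391 · T[20,13]:13*2892439160+23466951300=61068660380 · T[20,14]:14*243577530+2892439160=6302524580 · T[20,15]:15*13916778+243577530=452329200 · T[20,16]:16*527136+13916778=22350954 · T[20,17]:17*12597+527136=741285 · T[20,18]:18*171+12597=15675 · T[20,19]:19*1+171=190 · T[20,20]:20*0+1=1
B_19 = ΣS(19,k) = 1+262143+193448101+11259666950+147589284710+693081601779+1492924634839+1709751003480+1144614626805+477297033785+129413217791+23466951300+2892439160+243577530+13916778+527136+12597+171+1 = 5832742205057
B_20 = ΣS(20,k) = 1+524287+580606446+45232115901+749206090500+4306078895384+11143554045652+15170932662679+12011282644725+5917584964655+1900842429486+411016633391+61068660380+6302524580+452329200+22350954+741285+15675+190+1 = 51724158235372

5832742205057, 51724158235372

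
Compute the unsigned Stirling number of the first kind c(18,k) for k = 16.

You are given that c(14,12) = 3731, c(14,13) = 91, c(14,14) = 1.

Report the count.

i=15: T(15,13)=3731+14·91=5005 | T(15,14)=91+14·1=105 | T(15,15)=1+14·0=1
i=16: T(16,14)=5005+15·105=6580 | T(16,15)=105+15·1=120 | T(16,16)=1+15·0=1
i=17: T(17,15)=6580+16·120=8500 | T(17,16)=120+16·1=136
i=18: T(18,16)=8500+17·136=10812
Read c(18,16) = 10812.

10812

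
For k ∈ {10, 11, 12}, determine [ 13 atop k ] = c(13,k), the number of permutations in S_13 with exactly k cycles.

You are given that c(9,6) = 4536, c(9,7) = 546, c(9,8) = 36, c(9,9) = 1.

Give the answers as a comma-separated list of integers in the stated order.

55770, 2717, 78

@10  (10,7):546·9+4536→9450, (10,8):36·9+546→870, (10,9):1·9+36→45, (10,10):0·9+1→1
@11  (11,8):870·10+9450→18150, (11,9):45·10+870→1320, (11,10):1·10+45→55, (11,11):0·10+1→1
@12  (12,9):1320·11+18150→32670, (12,10):55·11+1320→1925, (12,11):1·11+55→66, (12,12):0·11+1→1
@13  (13,10):1925·12+32670→55770, (13,11):66·12+1925→2717, (13,12):1·12+66→78
Read c(13,10) = 55770, c(13,11) = 2717, c(13,12) = 78.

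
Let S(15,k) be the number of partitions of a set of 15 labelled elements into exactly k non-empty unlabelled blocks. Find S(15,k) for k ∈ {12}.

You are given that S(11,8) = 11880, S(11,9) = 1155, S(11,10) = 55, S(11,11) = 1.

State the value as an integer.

106470

r12: T_12,9=9×1155+11880=22275; T_12,10=10×55+1155=1705; T_12,11=11×1+55=66; T_12,12=12×0+1=1
r13: T_13,10=10×1705+22275=39325; T_13,11=11×66+1705=2431; T_13,12=12×1+66=78
r14: T_14,11=11×2431+39325=66066; T_14,12=12×78+2431=3367
r15: T_15,12=12×3367+66066=106470
Read S(15,12) = 106470.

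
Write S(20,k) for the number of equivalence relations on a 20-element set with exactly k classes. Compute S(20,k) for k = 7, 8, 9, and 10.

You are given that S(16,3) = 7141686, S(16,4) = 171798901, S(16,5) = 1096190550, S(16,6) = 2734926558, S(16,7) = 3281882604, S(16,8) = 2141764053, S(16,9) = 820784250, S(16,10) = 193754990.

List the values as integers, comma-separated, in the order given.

11143554045652, 15170932662679, 12011282644725, 5917584964655

[17] T[17,4]:4*171798901+7141686=694337290 · T[17,5]:5*1096190550+171798901=5652751651 · T[17,6]:6*2734926558+1096190550=17505749898 · T[17,7]:7*3281882604+2734926558=25708104786 · T[17,8]:8*2141764053+3281882604=20415995028 · T[17,9]:9*820784250+2141764053=9528822303 · T[17,10]:10*193754990+820784250=2758334150
[18] T[18,5]:5*5652751651+694337290=28958095545 · T[18,6]:6*17505749898+5652751651=110687251039 · T[18,7]:7*25708104786+17505749898=197462483400 · T[18,8]:8*20415995028+25708104786=189036065010 · T[18,9]:9*9528822303+20415995028=106175395755 · T[18,10]:10*2758334150+9528822303=37112163803
[19] T[19,6]:6*110687251039+28958095545=693081601779 · T[19,7]:7*197462483400+110687251039=1492924634839 · T[19,8]:8*189036065010+197462483400=1709751003480 · T[19,9]:9*106175395755+189036065010=1144614626805 · T[19,10]:10*37112163803+106175395755=477297033785
[20] T[20,7]:7*1492924634839+693081601779=11143554045652 · T[20,8]:8*1709751003480+1492924634839=15170932662679 · T[20,9]:9*1144614626805+1709751003480=12011282644725 · T[20,10]:10*477297033785+1144614626805=5917584964655
Read S(20,7) = 11143554045652, S(20,8) = 15170932662679, S(20,9) = 12011282644725, S(20,10) = 5917584964655.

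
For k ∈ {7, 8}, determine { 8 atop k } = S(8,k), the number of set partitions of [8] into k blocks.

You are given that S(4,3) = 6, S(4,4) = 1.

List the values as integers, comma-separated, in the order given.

28, 1

row 5: T[5][4]=4·1+6=10  T[5][5]=5·0+1=1
row 6: T[6][5]=5·1+10=15  T[6][6]=6·0+1=1
row 7: T[7][6]=6·1+15=21  T[7][7]=7·0+1=1
row 8: T[8][7]=7·1+21=28  T[8][8]=8·0+1=1
Read S(8,7) = 28, S(8,8) = 1.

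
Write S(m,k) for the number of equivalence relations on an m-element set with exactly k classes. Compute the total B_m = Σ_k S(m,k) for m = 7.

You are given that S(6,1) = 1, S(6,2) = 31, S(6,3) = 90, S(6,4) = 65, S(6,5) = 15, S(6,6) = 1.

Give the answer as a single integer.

[7] T[7,1]:1*1+0=1 · T[7,2]:2*31+1=63 · T[7,3]:3*90+31=301 · T[7,4]:4*65+90=350 · T[7,5]:5*15+65=140 · T[7,6]:6*1+15=21 · T[7,7]:7*0+1=1
B_7 = ΣS(7,k) = 1+63+301+350+140+21+1 = 877

877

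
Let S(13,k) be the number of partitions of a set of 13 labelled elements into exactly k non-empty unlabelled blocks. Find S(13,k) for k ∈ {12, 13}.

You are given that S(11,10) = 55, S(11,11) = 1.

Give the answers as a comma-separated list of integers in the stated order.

@12  (12,11):1·11+55→66, (12,12):0·12+1→1
@13  (13,12):1·12+66→78, (13,13):0·13+1→1
Read S(13,12) = 78, S(13,13) = 1.

78, 1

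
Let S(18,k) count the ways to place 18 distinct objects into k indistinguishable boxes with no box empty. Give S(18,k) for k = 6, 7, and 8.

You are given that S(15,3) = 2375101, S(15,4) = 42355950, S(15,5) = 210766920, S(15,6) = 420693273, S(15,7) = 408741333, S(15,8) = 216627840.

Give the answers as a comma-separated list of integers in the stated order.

110687251039, 197462483400, 189036065010

[16] T[16,4]:4*42355950+2375101=171798901 · T[16,5]:5*210766920+42355950=1096190550 · T[16,6]:6*420693273+210766920=2734926558 · T[16,7]:7*408741333+420693273=3281882604 · T[16,8]:8*216627840+408741333=2141764053
[17] T[17,5]:5*1096190550+171798901=5652751651 · T[17,6]:6*2734926558+1096190550=17505749898 · T[17,7]:7*3281882604+2734926558=25708104786 · T[17,8]:8*2141764053+3281882604=20415995028
[18] T[18,6]:6*17505749898+5652751651=110687251039 · T[18,7]:7*25708104786+17505749898=197462483400 · T[18,8]:8*20415995028+25708104786=189036065010
Read S(18,6) = 110687251039, S(18,7) = 197462483400, S(18,8) = 189036065010.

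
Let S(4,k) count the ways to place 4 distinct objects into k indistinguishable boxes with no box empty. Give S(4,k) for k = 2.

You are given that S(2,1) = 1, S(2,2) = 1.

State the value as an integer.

row 3: T[3][1]=1·1+0=1  T[3][2]=2·1+1=3
row 4: T[4][2]=2·3+1=7
Read S(4,2) = 7.

7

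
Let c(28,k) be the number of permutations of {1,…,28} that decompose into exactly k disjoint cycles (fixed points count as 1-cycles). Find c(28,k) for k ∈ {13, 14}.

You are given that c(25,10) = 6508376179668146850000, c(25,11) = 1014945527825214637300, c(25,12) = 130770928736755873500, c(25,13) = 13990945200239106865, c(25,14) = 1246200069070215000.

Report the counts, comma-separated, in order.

596287888163635369624650, 61445535102359115635655

@26  (26,11):1014945527825214637300·25+6508376179668146850000→31882014375298512782500, (26,12):130770928736755873500·25+1014945527825214637300→4284218746244111474800, (26,13):13990945200239106865·25+130770928736755873500→480544558742733545125, (26,14):1246200069070215000·25+13990945200239106865→45145946926994481865
@27  (27,12):4284218746244111474800·26+31882014375298512782500→143271701777645411127300, (27,13):480544558742733545125·26+4284218746244111474800→16778377273555183648050, (27,14):45145946926994481865·26+480544558742733545125→1654339178844590073615
@28  (28,13):16778377273555183648050·27+143271701777645411127300→596287888163635369624650, (28,14):1654339178844590073615·27+16778377273555183648050→61445535102359115635655
Read c(28,13) = 596287888163635369624650, c(28,14) = 61445535102359115635655.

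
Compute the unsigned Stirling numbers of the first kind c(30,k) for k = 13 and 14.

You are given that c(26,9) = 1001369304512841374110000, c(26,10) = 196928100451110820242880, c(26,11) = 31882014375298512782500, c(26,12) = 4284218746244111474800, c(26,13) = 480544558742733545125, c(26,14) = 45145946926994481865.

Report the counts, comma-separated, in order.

@27  (27,10):196928100451110820242880·26+1001369304512841374110000→6121499916241722700424880, (27,11):31882014375298512782500·26+196928100451110820242880→1025860474208872152587880, (27,12):4284218746244111474800·26+31882014375298512782500→143271701777645411127300, (27,13):480544558742733545125·26+4284218746244111474800→16778377273555183648050, (27,14):45145946926994481865·26+480544558742733545125→1654339178844590073615
@28  (28,11):1025860474208872152587880·27+6121499916241722700424880→33819732719881270820297640, (28,12):143271701777645411127300·27+1025860474208872152587880→4894196422205298253024980, (28,13):16778377273555183648050·27+143271701777645411127300→596287888163635369624650, (28,14):1654339178844590073615·27+16778377273555183648050→61445535102359115635655
@29  (29,12):4894196422205298253024980·28+33819732719881270820297640→170857232541629621904997080, (29,13):596287888163635369624650·28+4894196422205298253024980→21590257290787088602515180, (29,14):61445535102359115635655·28+596287888163635369624650→2316762871029690607422990
@30  (30,13):21590257290787088602515180·29+170857232541629621904997080→796974693974455191377937300, (30,14):2316762871029690607422990·29+21590257290787088602515180→88776380550648116217781890
Read c(30,13) = 796974693974455191377937300, c(30,14) = 88776380550648116217781890.

796974693974455191377937300, 88776380550648116217781890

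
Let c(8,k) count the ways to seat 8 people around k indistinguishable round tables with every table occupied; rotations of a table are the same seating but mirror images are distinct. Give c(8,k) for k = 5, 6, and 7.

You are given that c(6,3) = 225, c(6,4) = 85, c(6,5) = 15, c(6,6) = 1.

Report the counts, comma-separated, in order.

i=7: T(7,4)=225+6·85=735 | T(7,5)=85+6·15=175 | T(7,6)=15+6·1=21 | T(7,7)=1+6·0=1
i=8: T(8,5)=735+7·175=1960 | T(8,6)=175+7·21=322 | T(8,7)=21+7·1=28
Read c(8,5) = 1960, c(8,6) = 322, c(8,7) = 28.

1960, 322, 28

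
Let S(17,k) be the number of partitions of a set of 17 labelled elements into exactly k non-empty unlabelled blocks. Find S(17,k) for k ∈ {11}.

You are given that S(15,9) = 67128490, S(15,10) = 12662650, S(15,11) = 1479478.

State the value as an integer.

r16: T_16,10=10×12662650+67128490=193754990; T_16,11=11×1479478+12662650=28936908
r17: T_17,11=11×28936908+193754990=512060978
Read S(17,11) = 512060978.

512060978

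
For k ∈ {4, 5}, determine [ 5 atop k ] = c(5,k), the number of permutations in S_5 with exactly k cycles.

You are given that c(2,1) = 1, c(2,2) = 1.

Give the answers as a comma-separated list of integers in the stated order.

10, 1

r3: T_3,2=2×1+1=3; T_3,3=2×0+1=1
r4: T_4,3=3×1+3=6; T_4,4=3×0+1=1
r5: T_5,4=4×1+6=10; T_5,5=4×0+1=1
Read c(5,4) = 10, c(5,5) = 1.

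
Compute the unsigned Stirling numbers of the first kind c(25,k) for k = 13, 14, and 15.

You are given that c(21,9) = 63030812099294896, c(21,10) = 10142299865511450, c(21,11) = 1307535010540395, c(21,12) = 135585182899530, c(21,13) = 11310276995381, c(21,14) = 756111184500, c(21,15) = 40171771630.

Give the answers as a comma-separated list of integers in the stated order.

row 22: T[22][10]=21·10142299865511450+63030812099294896=276019109275035346  T[22][11]=21·1307535010540395+10142299865511450=37600535086859745  T[22][12]=21·135585182899530+1307535010540395=4154823851430525  T[22][13]=21·11310276995381+135585182899530=373100999802531  T[22][14]=21·756111184500+11310276995381=27188611869881  T[22][15]=21·40171771630+756111184500=1599718388730
row 23: T[23][11]=22·37600535086859745+276019109275035346=1103230881185949736  T[23][12]=22·4154823851430525+37600535086859745=129006659818331295  T[23][13]=22·373100999802531+4154823851430525=12363045847086207  T[23][14]=22·27188611869881+373100999802531=971250460939913  T[23][15]=22·1599718388730+27188611869881=62382416421941
row 24: T[24][12]=23·129006659818331295+1103230881185949736=4070384057007569521  T[24][13]=23·12363045847086207+129006659818331295=413356714301314056  T[24][14]=23·971250460939913+12363045847086207=34701806448704206  T[24][15]=23·62382416421941+971250460939913=2406046038644556
row 25: T[25][13]=24·413356714301314056+4070384057007569521=13990945200239106865  T[25][14]=24·34701806448704206+413356714301314056=1246200069070215000  T[25][15]=24·2406046038644556+34701806448704206=92446911376173550
Read c(25,13) = 13990945200239106865, c(25,14) = 1246200069070215000, c(25,15) = 92446911376173550.

13990945200239106865, 1246200069070215000, 92446911376173550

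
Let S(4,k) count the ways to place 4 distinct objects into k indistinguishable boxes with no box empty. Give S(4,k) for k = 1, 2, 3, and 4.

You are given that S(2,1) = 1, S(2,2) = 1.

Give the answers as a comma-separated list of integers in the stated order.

1, 7, 6, 1

i=3: T(3,1)=0+1·1=1 | T(3,2)=1+2·1=3 | T(3,3)=1+3·0=1
i=4: T(4,1)=0+1·1=1 | T(4,2)=1+2·3=7 | T(4,3)=3+3·1=6 | T(4,4)=1+4·0=1
Read S(4,1) = 1, S(4,2) = 7, S(4,3) = 6, S(4,4) = 1.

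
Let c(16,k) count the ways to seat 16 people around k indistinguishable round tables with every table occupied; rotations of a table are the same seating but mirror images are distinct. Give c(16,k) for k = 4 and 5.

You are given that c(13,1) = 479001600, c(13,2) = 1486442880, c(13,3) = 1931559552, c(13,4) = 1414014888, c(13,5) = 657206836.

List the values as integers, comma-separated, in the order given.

@14  (14,2):1486442880·13+479001600→19802759040, (14,3):1931559552·13+1486442880→26596717056, (14,4):1414014888·13+1931559552→20313753096, (14,5):657206836·13+1414014888→9957703756
@15  (15,3):26596717056·14+19802759040→392156797824, (15,4):20313753096·14+26596717056→310989260400, (15,5):9957703756·14+20313753096→159721605680
@16  (16,4):310989260400·15+392156797824→5056995703824, (16,5):159721605680·15+310989260400→2706813345600
Read c(16,4) = 5056995703824, c(16,5) = 2706813345600.

5056995703824, 2706813345600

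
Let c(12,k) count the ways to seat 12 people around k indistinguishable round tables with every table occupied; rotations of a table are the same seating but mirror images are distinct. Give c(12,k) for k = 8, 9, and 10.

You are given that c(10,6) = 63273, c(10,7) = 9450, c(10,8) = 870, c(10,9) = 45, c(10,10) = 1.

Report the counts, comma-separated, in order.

357423, 32670, 1925

row 11: T[11][7]=10·9450+63273=157773  T[11][8]=10·870+9450=18150  T[11][9]=10·45+870=1320  T[11][10]=10·1+45=55
row 12: T[12][8]=11·18150+157773=357423  T[12][9]=11·1320+18150=32670  T[12][10]=11·55+1320=1925
Read c(12,8) = 357423, c(12,9) = 32670, c(12,10) = 1925.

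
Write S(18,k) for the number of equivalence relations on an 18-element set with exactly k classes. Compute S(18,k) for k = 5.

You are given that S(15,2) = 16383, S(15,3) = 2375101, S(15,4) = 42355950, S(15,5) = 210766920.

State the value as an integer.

[16] T[16,3]:3*2375101+16383=7141686 · T[16,4]:4*42355950+2375101=171798901 · T[16,5]:5*210766920+42355950=1096190550
[17] T[17,4]:4*171798901+7141686=694337290 · T[17,5]:5*1096190550+171798901=5652751651
[18] T[18,5]:5*5652751651+694337290=28958095545
Read S(18,5) = 28958095545.

28958095545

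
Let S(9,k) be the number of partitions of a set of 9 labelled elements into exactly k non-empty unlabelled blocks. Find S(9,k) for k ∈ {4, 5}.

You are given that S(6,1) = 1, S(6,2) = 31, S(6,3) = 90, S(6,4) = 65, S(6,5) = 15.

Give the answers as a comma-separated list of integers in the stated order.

7770, 6951

i=7: T(7,2)=1+2·31=63 | T(7,3)=31+3·90=301 | T(7,4)=90+4·65=350 | T(7,5)=65+5·15=140
i=8: T(8,3)=63+3·301=966 | T(8,4)=301+4·350=1701 | T(8,5)=350+5·140=1050
i=9: T(9,4)=966+4·1701=7770 | T(9,5)=1701+5·1050=6951
Read S(9,4) = 7770, S(9,5) = 6951.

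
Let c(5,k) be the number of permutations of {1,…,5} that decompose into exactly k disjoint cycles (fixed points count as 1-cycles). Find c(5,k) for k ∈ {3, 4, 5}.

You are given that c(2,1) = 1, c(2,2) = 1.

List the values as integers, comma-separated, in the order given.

35, 10, 1

r3: T_3,1=2×1+0=2; T_3,2=2×1+1=3; T_3,3=2×0+1=1
r4: T_4,2=3×3+2=11; T_4,3=3×1+3=6; T_4,4=3×0+1=1
r5: T_5,3=4×6+11=35; T_5,4=4×1+6=10; T_5,5=4×0+1=1
Read c(5,3) = 35, c(5,4) = 10, c(5,5) = 1.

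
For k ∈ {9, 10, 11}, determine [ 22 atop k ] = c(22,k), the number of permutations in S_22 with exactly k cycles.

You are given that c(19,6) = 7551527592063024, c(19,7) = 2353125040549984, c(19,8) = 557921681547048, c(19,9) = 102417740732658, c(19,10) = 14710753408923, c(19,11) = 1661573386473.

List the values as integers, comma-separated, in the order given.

1634980697246583456, 276019109275035346, 37600535086859745

@20  (20,7):2353125040549984·19+7551527592063024→52260903362512720, (20,8):557921681547048·19+2353125040549984→12953636989943896, (20,9):102417740732658·19+557921681547048→2503858755467550, (20,10):14710753408923·19+102417740732658→381922055502195, (20,11):1661573386473·19+14710753408923→46280647751910
@21  (21,8):12953636989943896·20+52260903362512720→311333643161390640, (21,9):2503858755467550·20+12953636989943896→63030812099294896, (21,10):381922055502195·20+2503858755467550→10142299865511450, (21,11):46280647751910·20+381922055502195→1307535010540395
@22  (22,9):63030812099294896·21+311333643161390640→1634980697246583456, (22,10):10142299865511450·21+63030812099294896→276019109275035346, (22,11):1307535010540395·21+10142299865511450→37600535086859745
Read c(22,9) = 1634980697246583456, c(22,10) = 276019109275035346, c(22,11) = 37600535086859745.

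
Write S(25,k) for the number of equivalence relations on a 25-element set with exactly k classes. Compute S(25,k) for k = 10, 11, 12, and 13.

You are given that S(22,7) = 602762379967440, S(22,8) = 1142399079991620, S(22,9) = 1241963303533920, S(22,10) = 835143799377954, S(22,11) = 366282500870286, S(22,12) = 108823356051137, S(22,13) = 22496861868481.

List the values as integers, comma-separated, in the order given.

1203163392175387500, 802355904438462660, 362262620784874680, 114485073343744260

row 23: T[23][8]=8·1142399079991620+602762379967440=9741955019900400  T[23][9]=9·1241963303533920+1142399079991620=12320068811796900  T[23][10]=10·835143799377954+1241963303533920=9593401297313460  T[23][11]=11·366282500870286+835143799377954=4864251308951100  T[23][12]=12·108823356051137+366282500870286=1672162773483930  T[23][13]=13·22496861868481+108823356051137=401282560341390
row 24: T[24][9]=9·12320068811796900+9741955019900400=120622574326072500  T[24][10]=10·9593401297313460+12320068811796900=108254081784931500  T[24][11]=11·4864251308951100+9593401297313460=63100165695775560  T[24][12]=12·1672162773483930+4864251308951100=24930204590758260  T[24][13]=13·401282560341390+1672162773483930=6888836057922000
row 25: T[25][10]=10·108254081784931500+120622574326072500=1203163392175387500  T[25][11]=11·63100165695775560+108254081784931500=802355904438462660  T[25][12]=12·24930204590758260+63100165695775560=362262620784874680  T[25][13]=13·6888836057922000+24930204590758260=114485073343744260
Read S(25,10) = 1203163392175387500, S(25,11) = 802355904438462660, S(25,12) = 362262620784874680, S(25,13) = 114485073343744260.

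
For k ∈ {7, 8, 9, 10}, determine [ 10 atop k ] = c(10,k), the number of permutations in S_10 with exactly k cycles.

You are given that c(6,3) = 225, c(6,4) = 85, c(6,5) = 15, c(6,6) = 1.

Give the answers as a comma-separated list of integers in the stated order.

9450, 870, 45, 1

row 7: T[7][4]=6·85+225=735  T[7][5]=6·15+85=175  T[7][6]=6·1+15=21  T[7][7]=6·0+1=1
row 8: T[8][5]=7·175+735=1960  T[8][6]=7·21+175=322  T[8][7]=7·1+21=28  T[8][8]=7·0+1=1
row 9: T[9][6]=8·322+1960=4536  T[9][7]=8·28+322=546  T[9][8]=8·1+28=36  T[9][9]=8·0+1=1
row 10: T[10][7]=9·546+4536=9450  T[10][8]=9·36+546=870  T[10][9]=9·1+36=45  T[10][10]=9·0+1=1
Read c(10,7) = 9450, c(10,8) = 870, c(10,9) = 45, c(10,10) = 1.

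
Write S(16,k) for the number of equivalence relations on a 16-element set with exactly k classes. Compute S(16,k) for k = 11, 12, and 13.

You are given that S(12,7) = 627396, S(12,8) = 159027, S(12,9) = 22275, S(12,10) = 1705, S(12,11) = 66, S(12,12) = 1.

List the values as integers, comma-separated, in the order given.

i=13: T(13,8)=627396+8·159027=1899612 | T(13,9)=159027+9·22275=359502 | T(13,10)=22275+10·1705=39325 | T(13,11)=1705+11·66=2431 | T(13,12)=66+12·1=78 | T(13,13)=1+13·0=1
i=14: T(14,9)=1899612+9·359502=5135130 | T(14,10)=359502+10·39325=752752 | T(14,11)=39325+11·2431=66066 | T(14,12)=2431+12·78=3367 | T(14,13)=78+13·1=91
i=15: T(15,10)=5135130+10·752752=12662650 | T(15,11)=752752+11·66066=1479478 | T(15,12)=66066+12·3367=106470 | T(15,13)=3367+13·91=4550
i=16: T(16,11)=12662650+11·1479478=28936908 | T(16,12)=1479478+12·106470=2757118 | T(16,13)=106470+13·4550=165620
Read S(16,11) = 28936908, S(16,12) = 2757118, S(16,13) = 165620.

28936908, 2757118, 165620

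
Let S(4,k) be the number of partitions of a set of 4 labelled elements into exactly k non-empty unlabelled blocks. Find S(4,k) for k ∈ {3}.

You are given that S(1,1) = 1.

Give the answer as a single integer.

[2] T[2,1]:1*1+0=1 · T[2,2]:2*0+1=1
[3] T[3,2]:2*1+1=3 · T[3,3]:3*0+1=1
[4] T[4,3]:3*1+3=6
Read S(4,3) = 6.

6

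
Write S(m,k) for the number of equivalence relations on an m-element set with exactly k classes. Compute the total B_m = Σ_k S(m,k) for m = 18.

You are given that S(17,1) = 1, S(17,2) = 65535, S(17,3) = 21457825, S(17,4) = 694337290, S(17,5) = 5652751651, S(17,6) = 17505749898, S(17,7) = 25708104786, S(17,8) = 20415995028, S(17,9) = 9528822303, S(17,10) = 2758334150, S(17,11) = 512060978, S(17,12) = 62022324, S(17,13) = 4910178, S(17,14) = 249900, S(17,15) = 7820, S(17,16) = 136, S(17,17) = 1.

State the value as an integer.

682076806159

[18] T[18,1]:1*1+0=1 · T[18,2]:2*65535+1=131071 · T[18,3]:3*21457825+65535=64439010 · T[18,4]:4*694337290+21457825=2798806985 · T[18,5]:5*5652751651+694337290=28958095545 · T[18,6]:6*17505749898+5652751651=110687251039 · T[18,7]:7*25708104786+17505749898=197462483400 · T[18,8]:8*20415995028+25708104786=189036065010 · T[18,9]:9*9528822303+20415995028=106175395755 · T[18,10]:10*2758334150+9528822303=37112163803 · T[18,11]:11*512060978+2758334150=8391004908 · T[18,12]:12*62022324+512060978=1256328866 · T[18,13]:13*4910178+62022324=125854638 · T[18,14]:14*249900+4910178=8408778 · T[18,15]:15*7820+249900=367200 · T[18,16]:16*136+7820=9996 · T[18,17]:17*1+136=153 · T[18,18]:18*0+1=1
B_18 = ΣS(18,k) = 1+131071+64439010+2798806985+28958095545+110687251039+197462483400+189036065010+106175395755+37112163803+8391004908+1256328866+125854638+8408778+367200+9996+153+1 = 682076806159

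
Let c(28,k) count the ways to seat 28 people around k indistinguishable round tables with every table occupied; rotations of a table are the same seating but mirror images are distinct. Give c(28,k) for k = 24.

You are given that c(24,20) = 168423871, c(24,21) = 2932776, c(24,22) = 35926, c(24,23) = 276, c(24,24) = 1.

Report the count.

@25  (25,21):2932776·24+168423871→238810495, (25,22):35926·24+2932776→3795000, (25,23):276·24+35926→42550, (25,24):1·24+276→300
@26  (26,22):3795000·25+238810495→333685495, (26,23):42550·25+3795000→4858750, (26,24):300·25+42550→50050
@27  (27,23):4858750·26+333685495→460012995, (27,24):50050·26+4858750→6160050
@28  (28,24):6160050·27+460012995→626334345
Read c(28,24) = 626334345.

626334345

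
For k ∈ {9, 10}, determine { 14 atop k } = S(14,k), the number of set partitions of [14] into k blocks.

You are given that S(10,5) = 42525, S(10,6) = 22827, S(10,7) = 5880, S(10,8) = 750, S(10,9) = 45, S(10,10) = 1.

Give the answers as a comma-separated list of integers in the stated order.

i=11: T(11,6)=42525+6·22827=179487 | T(11,7)=22827+7·5880=63987 | T(11,8)=5880+8·750=11880 | T(11,9)=750+9·45=1155 | T(11,10)=45+10·1=55
i=12: T(12,7)=179487+7·63987=627396 | T(12,8)=63987+8·11880=159027 | T(12,9)=11880+9·1155=22275 | T(12,10)=1155+10·55=1705
i=13: T(13,8)=627396+8·159027=1899612 | T(13,9)=159027+9·22275=359502 | T(13,10)=22275+10·1705=39325
i=14: T(14,9)=1899612+9·359502=5135130 | T(14,10)=359502+10·39325=752752
Read S(14,9) = 5135130, S(14,10) = 752752.

5135130, 752752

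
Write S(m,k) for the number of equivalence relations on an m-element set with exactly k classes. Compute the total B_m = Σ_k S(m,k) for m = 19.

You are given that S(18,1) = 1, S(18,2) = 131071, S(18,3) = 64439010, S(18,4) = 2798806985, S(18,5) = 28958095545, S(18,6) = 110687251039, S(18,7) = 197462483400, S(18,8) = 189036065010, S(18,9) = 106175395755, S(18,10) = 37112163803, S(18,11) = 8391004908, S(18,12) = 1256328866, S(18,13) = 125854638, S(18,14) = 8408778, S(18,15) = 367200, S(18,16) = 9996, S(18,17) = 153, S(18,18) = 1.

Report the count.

5832742205057

@19  (19,1):1·1+0→1, (19,2):131071·2+1→262143, (19,3):64439010·3+131071→193448101, (19,4):2798806985·4+64439010→11259666950, (19,5):28958095545·5+2798806985→147589284710, (19,6):110687251039·6+28958095545→693081601779, (19,7):197462483400·7+110687251039→1492924634839, (19,8):189036065010·8+197462483400→1709751003480, (19,9):106175395755·9+189036065010→1144614626805, (19,10):37112163803·10+106175395755→477297033785, (19,11):8391004908·11+37112163803→129413217791, (19,12):1256328866·12+8391004908→23466951300, (19,13):125854638·13+1256328866→2892439160, (19,14):8408778·14+125854638→243577530, (19,15):367200·15+8408778→13916778, (19,16):9996·16+367200→527136, (19,17):153·17+9996→12597, (19,18):1·18+153→171, (19,19):0·19+1→1
B_19 = ΣS(19,k) = 1+262143+193448101+11259666950+147589284710+693081601779+1492924634839+1709751003480+1144614626805+477297033785+129413217791+23466951300+2892439160+243577530+13916778+527136+12597+171+1 = 5832742205057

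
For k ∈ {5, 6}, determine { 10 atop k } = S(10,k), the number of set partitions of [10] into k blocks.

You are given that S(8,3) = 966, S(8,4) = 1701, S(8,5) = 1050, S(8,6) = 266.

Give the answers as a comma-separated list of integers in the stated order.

42525, 22827

i=9: T(9,4)=966+4·1701=7770 | T(9,5)=1701+5·1050=6951 | T(9,6)=1050+6·266=2646
i=10: T(10,5)=7770+5·6951=42525 | T(10,6)=6951+6·2646=22827
Read S(10,5) = 42525, S(10,6) = 22827.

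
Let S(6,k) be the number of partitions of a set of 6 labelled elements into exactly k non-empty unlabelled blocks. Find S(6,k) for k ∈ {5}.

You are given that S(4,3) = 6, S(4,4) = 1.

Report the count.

15

r5: T_5,4=4×1+6=10; T_5,5=5×0+1=1
r6: T_6,5=5×1+10=15
Read S(6,5) = 15.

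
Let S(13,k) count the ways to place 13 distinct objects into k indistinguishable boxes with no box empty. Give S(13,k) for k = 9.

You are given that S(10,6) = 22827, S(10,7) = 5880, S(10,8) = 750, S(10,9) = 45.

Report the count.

r11: T_11,7=7×5880+22827=63987; T_11,8=8×750+5880=11880; T_11,9=9×45+750=1155
r12: T_12,8=8×11880+63987=159027; T_12,9=9×1155+11880=22275
r13: T_13,9=9×22275+159027=359502
Read S(13,9) = 359502.

359502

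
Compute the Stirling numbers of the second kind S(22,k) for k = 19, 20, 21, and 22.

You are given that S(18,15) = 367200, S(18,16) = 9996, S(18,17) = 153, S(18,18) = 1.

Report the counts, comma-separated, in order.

@19  (19,16):9996·16+367200→527136, (19,17):153·17+9996→12597, (19,18):1·18+153→171, (19,19):0·19+1→1
@20  (20,17):12597·17+527136→741285, (20,18):171·18+12597→15675, (20,19):1·19+171→190, (20,20):0·20+1→1
@21  (21,18):15675·18+741285→1023435, (21,19):190·19+15675→19285, (21,20):1·20+190→210, (21,21):0·21+1→1
@22  (22,19):19285·19+1023435→1389850, (22,20):210·20+19285→23485, (22,21):1·21+210→231, (22,22):0·22+1→1
Read S(22,19) = 1389850, S(22,20) = 23485, S(22,21) = 231, S(22,22) = 1.

1389850, 23485, 231, 1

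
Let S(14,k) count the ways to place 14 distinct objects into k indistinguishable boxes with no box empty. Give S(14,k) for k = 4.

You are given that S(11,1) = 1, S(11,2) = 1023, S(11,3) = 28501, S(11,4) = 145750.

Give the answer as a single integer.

10391745

row 12: T[12][2]=2·1023+1=2047  T[12][3]=3·28501+1023=86526  T[12][4]=4·145750+28501=611501
row 13: T[13][3]=3·86526+2047=261625  T[13][4]=4·611501+86526=2532530
row 14: T[14][4]=4·2532530+261625=10391745
Read S(14,4) = 10391745.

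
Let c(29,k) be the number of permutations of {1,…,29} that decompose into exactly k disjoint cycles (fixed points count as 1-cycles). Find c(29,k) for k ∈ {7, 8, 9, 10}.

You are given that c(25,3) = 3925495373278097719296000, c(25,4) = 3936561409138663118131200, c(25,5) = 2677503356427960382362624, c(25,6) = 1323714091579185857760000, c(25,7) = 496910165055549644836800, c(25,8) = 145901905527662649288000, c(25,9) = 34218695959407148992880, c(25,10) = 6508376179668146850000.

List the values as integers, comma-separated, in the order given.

354237722035840197377888292864, 114481515057741551880042390144, 29891934088703915048808047424, 6409259592413089839517170080

[26] T[26,4]:25*3936561409138663118131200+3925495373278097719296000=102339530601744675672576000 · T[26,5]:25*2677503356427960382362624+3936561409138663118131200=70874145319837672677196800 · T[26,6]:25*1323714091579185857760000+2677503356427960382362624=35770355645907606826362624 · T[26,7]:25*496910165055549644836800+1323714091579185857760000=13746468217967926978680000 · T[26,8]:25*145901905527662649288000+496910165055549644836800=4144457803247115877036800 · T[26,9]:25*34218695959407148992880+145901905527662649288000=1001369304512841374110000 · T[26,10]:25*6508376179668146850000+34218695959407148992880=196928100451110820242880
[27] T[27,5]:26*70874145319837672677196800+102339530601744675672576000=1945067308917524165279692800 · T[27,6]:26*35770355645907606826362624+70874145319837672677196800=1000903392113435450162625024 · T[27,7]:26*13746468217967926978680000+35770355645907606826362624=393178529313073708272042624 · T[27,8]:26*4144457803247115877036800+13746468217967926978680000=121502371102392939781636800 · T[27,9]:26*1001369304512841374110000+4144457803247115877036800=30180059720580991603896800 · T[27,10]:26*196928100451110820242880+1001369304512841374110000=6121499916241722700424880
[28] T[28,6]:27*1000903392113435450162625024+1945067308917524165279692800=28969458895980281319670568448 · T[28,7]:27*393178529313073708272042624+1000903392113435450162625024=11616723683566425573507775872 · T[28,8]:27*121502371102392939781636800+393178529313073708272042624=3673742549077683082376236224 · T[28,9]:27*30180059720580991603896800+121502371102392939781636800=936363983558079713086850400 · T[28,10]:27*6121499916241722700424880+30180059720580991603896800=195460557459107504515368560
[29] T[29,7]:28*11616723683566425573507775872+28969458895980281319670568448=354237722035840197377888292864 · T[29,8]:28*3673742549077683082376236224+11616723683566425573507775872=114481515057741551880042390144 · T[29,9]:28*936363983558079713086850400+3673742549077683082376236224=29891934088703915048808047424 · T[29,10]:28*195460557459107504515368560+936363983558079713086850400=6409259592413089839517170080
Read c(29,7) = 354237722035840197377888292864, c(29,8) = 114481515057741551880042390144, c(29,9) = 29891934088703915048808047424, c(29,10) = 6409259592413089839517170080.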